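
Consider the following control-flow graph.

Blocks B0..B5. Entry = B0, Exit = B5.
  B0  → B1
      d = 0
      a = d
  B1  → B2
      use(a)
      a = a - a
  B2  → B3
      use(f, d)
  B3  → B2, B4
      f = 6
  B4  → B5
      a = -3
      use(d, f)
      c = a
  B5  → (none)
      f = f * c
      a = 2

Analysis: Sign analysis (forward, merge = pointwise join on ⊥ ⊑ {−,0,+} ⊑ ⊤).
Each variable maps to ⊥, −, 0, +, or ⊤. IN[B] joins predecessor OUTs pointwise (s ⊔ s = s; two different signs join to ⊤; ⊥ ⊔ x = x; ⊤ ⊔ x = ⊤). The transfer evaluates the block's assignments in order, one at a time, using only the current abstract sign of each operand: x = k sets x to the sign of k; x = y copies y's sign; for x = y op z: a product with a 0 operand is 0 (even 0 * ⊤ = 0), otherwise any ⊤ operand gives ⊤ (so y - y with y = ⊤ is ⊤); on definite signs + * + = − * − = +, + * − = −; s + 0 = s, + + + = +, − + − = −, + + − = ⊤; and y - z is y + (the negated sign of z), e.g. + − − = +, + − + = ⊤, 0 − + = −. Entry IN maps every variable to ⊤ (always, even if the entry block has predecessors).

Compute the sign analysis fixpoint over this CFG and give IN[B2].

Fixpoint table:
  B0: | IN=(all ⊤) | OUT={a:0, d:0; rest ⊤}
  B1: | IN={a:0, d:0; rest ⊤} | OUT={a:0, d:0; rest ⊤}
  B2: | IN={a:0, d:0; rest ⊤} | OUT={a:0, d:0; rest ⊤}
  B3: | IN={a:0, d:0; rest ⊤} | OUT={a:0, d:0, f:+; rest ⊤}
  B4: | IN={a:0, d:0, f:+; rest ⊤} | OUT={a:-, c:-, d:0, f:+; rest ⊤}
  B5: | IN={a:-, c:-, d:0, f:+; rest ⊤} | OUT={a:+, c:-, d:0, f:-; rest ⊤}

Merge at B2: IN[B2] = OUT[B1] ⊔ OUT[B3] = {a: 0, b: ⊤, c: ⊤, d: 0, e: ⊤, f: ⊤}

Answer: {a: 0, b: ⊤, c: ⊤, d: 0, e: ⊤, f: ⊤}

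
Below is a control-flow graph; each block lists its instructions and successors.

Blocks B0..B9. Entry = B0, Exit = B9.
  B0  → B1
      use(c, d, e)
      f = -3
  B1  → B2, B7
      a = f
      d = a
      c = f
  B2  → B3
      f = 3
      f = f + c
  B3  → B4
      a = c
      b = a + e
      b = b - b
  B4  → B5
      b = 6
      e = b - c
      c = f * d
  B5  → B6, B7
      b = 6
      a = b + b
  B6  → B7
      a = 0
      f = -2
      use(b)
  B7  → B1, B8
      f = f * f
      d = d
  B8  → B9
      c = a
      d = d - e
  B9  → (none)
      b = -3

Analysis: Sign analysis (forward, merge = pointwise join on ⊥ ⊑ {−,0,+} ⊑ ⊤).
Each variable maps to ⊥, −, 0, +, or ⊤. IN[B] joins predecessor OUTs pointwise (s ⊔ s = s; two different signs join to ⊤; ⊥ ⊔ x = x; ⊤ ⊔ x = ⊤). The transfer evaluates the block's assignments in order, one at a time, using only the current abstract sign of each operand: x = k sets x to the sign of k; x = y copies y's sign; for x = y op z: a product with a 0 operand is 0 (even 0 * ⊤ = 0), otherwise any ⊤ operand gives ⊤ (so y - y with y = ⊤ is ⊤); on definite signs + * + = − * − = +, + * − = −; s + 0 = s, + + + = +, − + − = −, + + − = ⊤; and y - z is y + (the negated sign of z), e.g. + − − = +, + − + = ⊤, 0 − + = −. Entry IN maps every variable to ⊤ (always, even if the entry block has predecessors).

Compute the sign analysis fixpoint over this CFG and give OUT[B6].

Fixpoint table:
  B0:  IN=(all ⊤)  OUT={f:-; rest ⊤}
  B1:  IN=(all ⊤)  OUT=(all ⊤)
  B2:  IN=(all ⊤)  OUT=(all ⊤)
  B3:  IN=(all ⊤)  OUT=(all ⊤)
  B4:  IN=(all ⊤)  OUT={b:+; rest ⊤}
  B5:  IN={b:+; rest ⊤}  OUT={a:+, b:+; rest ⊤}
  B6:  IN={a:+, b:+; rest ⊤}  OUT={a:0, b:+, f:-; rest ⊤}
  B7:  IN=(all ⊤)  OUT=(all ⊤)
  B8:  IN=(all ⊤)  OUT=(all ⊤)
  B9:  IN=(all ⊤)  OUT={b:-; rest ⊤}

Merge at B6: IN[B6] = OUT[B5] = {a: +, b: +, c: ⊤, d: ⊤, e: ⊤, f: ⊤}
Applying B6's transfer function to that IN value gives OUT[B6] (row B6 above).

Answer: {a: 0, b: +, c: ⊤, d: ⊤, e: ⊤, f: -}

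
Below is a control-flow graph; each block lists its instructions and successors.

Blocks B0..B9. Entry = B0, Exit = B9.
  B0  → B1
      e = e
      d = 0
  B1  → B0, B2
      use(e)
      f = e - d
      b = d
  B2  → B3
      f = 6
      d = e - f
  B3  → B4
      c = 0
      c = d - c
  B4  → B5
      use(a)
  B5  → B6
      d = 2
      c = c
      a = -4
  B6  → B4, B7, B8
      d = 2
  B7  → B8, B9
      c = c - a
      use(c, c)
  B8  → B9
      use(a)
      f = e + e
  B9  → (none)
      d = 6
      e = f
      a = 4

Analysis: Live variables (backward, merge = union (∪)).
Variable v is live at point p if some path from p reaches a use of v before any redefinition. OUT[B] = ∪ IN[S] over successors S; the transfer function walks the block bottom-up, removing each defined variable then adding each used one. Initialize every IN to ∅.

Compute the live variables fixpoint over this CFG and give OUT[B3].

Answer: {a, c, e, f}

Working:
Fixpoint table:
  B0:   IN={a, e}   OUT={a, d, e}
  B1:   IN={a, d, e}   OUT={a, e}
  B2:   IN={a, e}   OUT={a, d, e, f}
  B3:   IN={a, d, e, f}   OUT={a, c, e, f}
  B4:   IN={a, c, e, f}   OUT={c, e, f}
  B5:   IN={c, e, f}   OUT={a, c, e, f}
  B6:   IN={a, c, e, f}   OUT={a, c, e, f}
  B7:   IN={a, c, e, f}   OUT={a, e, f}
  B8:   IN={a, e}   OUT={f}
  B9:   IN={f}   OUT={}

Merge at B3: OUT[B3] = IN[B4] = {a, c, e, f}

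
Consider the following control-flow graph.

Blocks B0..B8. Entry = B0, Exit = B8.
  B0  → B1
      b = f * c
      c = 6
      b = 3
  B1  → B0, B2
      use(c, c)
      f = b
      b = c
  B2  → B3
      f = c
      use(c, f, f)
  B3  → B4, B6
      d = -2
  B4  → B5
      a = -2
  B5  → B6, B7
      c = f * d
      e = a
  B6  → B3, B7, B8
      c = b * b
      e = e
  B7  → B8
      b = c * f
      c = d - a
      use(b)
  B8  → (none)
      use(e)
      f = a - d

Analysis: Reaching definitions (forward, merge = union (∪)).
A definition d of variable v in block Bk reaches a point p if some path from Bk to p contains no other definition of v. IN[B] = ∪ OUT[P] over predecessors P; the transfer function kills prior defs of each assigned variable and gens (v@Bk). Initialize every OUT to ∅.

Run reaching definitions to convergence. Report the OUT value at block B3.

Answer: {a@B4, b@B1, c@B0, c@B6, d@B3, e@B6, f@B2}

Working:
Fixpoint table:
  B0:  IN={b@B1, c@B0, f@B1}  OUT={b@B0, c@B0, f@B1}
  B1:  IN={b@B0, c@B0, f@B1}  OUT={b@B1, c@B0, f@B1}
  B2:  IN={b@B1, c@B0, f@B1}  OUT={b@B1, c@B0, f@B2}
  B3:  IN={a@B4, b@B1, c@B0, c@B6, d@B3, e@B6, f@B2}  OUT={a@B4, b@B1, c@B0, c@B6, d@B3, e@B6, f@B2}
  B4:  IN={a@B4, b@B1, c@B0, c@B6, d@B3, e@B6, f@B2}  OUT={a@B4, b@B1, c@B0, c@B6, d@B3, e@B6, f@B2}
  B5:  IN={a@B4, b@B1, c@B0, c@B6, d@B3, e@B6, f@B2}  OUT={a@B4, b@B1, c@B5, d@B3, e@B5, f@B2}
  B6:  IN={a@B4, b@B1, c@B0, c@B5, c@B6, d@B3, e@B5, e@B6, f@B2}  OUT={a@B4, b@B1, c@B6, d@B3, e@B6, f@B2}
  B7:  IN={a@B4, b@B1, c@B5, c@B6, d@B3, e@B5, e@B6, f@B2}  OUT={a@B4, b@B7, c@B7, d@B3, e@B5, e@B6, f@B2}
  B8:  IN={a@B4, b@B1, b@B7, c@B6, c@B7, d@B3, e@B5, e@B6, f@B2}  OUT={a@B4, b@B1, b@B7, c@B6, c@B7, d@B3, e@B5, e@B6, f@B8}

Merge at B3: IN[B3] = OUT[B2] ⊔ OUT[B6] = {a@B4, b@B1, c@B0, c@B6, d@B3, e@B6, f@B2}
Applying B3's transfer function to that IN value gives OUT[B3] (row B3 above).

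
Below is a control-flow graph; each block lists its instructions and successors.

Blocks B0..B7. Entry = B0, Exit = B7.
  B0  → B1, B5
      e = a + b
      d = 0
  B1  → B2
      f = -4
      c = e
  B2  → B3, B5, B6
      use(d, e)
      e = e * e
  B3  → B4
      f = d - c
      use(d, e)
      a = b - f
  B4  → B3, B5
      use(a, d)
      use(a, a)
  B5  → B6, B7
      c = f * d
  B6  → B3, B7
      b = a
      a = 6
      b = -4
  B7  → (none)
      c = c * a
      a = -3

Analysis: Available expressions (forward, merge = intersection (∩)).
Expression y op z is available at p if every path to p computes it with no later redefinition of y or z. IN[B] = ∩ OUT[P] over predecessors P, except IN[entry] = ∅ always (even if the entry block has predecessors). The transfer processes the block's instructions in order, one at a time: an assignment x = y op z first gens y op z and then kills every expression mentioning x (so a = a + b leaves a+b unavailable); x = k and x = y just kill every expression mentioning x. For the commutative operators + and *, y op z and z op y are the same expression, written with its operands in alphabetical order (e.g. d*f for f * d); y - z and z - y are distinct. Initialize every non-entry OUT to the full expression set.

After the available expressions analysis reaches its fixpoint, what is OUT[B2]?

Answer: {a+b}

Derivation:
Fixpoint table:
  B0:   IN={}   OUT={a+b}
  B1:   IN={a+b}   OUT={a+b}
  B2:   IN={a+b}   OUT={a+b}
  B3:   IN={}   OUT={b-f, d-c}
  B4:   IN={b-f, d-c}   OUT={b-f, d-c}
  B5:   IN={}   OUT={d*f}
  B6:   IN={}   OUT={}
  B7:   IN={}   OUT={}

Merge at B2: IN[B2] = OUT[B1] = {a+b}
Applying B2's transfer function to that IN value gives OUT[B2] (row B2 above).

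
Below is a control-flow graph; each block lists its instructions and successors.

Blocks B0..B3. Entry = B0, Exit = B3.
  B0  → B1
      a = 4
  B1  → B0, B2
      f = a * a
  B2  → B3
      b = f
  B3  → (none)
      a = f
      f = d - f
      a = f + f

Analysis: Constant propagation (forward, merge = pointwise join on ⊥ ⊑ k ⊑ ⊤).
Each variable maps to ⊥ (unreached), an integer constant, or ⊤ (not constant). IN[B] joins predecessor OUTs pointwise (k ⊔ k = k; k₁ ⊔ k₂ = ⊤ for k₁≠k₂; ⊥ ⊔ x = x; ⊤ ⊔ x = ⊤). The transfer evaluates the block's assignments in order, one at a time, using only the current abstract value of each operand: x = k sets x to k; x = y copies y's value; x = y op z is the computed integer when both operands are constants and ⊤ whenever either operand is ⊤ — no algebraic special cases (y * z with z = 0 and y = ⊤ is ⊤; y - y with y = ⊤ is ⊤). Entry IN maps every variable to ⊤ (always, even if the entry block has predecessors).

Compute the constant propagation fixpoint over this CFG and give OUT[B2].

Converged values:
  B0: | IN=(all ⊤) | OUT={a:4; rest ⊤}
  B1: | IN={a:4; rest ⊤} | OUT={a:4, f:16; rest ⊤}
  B2: | IN={a:4, f:16; rest ⊤} | OUT={a:4, b:16, f:16; rest ⊤}
  B3: | IN={a:4, b:16, f:16; rest ⊤} | OUT={b:16; rest ⊤}

Merge at B2: IN[B2] = OUT[B1] = {a: 4, b: ⊤, c: ⊤, d: ⊤, e: ⊤, f: 16}
Applying B2's transfer function to that IN value gives OUT[B2] (row B2 above).

Answer: {a: 4, b: 16, c: ⊤, d: ⊤, e: ⊤, f: 16}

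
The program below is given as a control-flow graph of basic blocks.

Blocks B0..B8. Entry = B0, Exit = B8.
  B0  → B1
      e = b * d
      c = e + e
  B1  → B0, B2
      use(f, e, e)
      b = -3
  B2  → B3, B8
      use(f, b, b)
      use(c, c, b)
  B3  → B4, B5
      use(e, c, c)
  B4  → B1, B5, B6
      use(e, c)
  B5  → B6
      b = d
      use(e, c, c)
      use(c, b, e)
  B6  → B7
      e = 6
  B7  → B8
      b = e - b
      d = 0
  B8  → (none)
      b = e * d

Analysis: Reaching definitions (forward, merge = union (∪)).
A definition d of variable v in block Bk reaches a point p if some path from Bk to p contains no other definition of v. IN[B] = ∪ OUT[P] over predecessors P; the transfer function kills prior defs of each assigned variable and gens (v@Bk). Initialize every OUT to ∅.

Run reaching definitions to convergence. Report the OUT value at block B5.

Converged values:
  B0:   IN={b@B1, c@B0, e@B0}   OUT={b@B1, c@B0, e@B0}
  B1:   IN={b@B1, c@B0, e@B0}   OUT={b@B1, c@B0, e@B0}
  B2:   IN={b@B1, c@B0, e@B0}   OUT={b@B1, c@B0, e@B0}
  B3:   IN={b@B1, c@B0, e@B0}   OUT={b@B1, c@B0, e@B0}
  B4:   IN={b@B1, c@B0, e@B0}   OUT={b@B1, c@B0, e@B0}
  B5:   IN={b@B1, c@B0, e@B0}   OUT={b@B5, c@B0, e@B0}
  B6:   IN={b@B1, b@B5, c@B0, e@B0}   OUT={b@B1, b@B5, c@B0, e@B6}
  B7:   IN={b@B1, b@B5, c@B0, e@B6}   OUT={b@B7, c@B0, d@B7, e@B6}
  B8:   IN={b@B1, b@B7, c@B0, d@B7, e@B0, e@B6}   OUT={b@B8, c@B0, d@B7, e@B0, e@B6}

Merge at B5: IN[B5] = OUT[B3] ⊔ OUT[B4] = {b@B1, c@B0, e@B0}
Applying B5's transfer function to that IN value gives OUT[B5] (row B5 above).

Answer: {b@B5, c@B0, e@B0}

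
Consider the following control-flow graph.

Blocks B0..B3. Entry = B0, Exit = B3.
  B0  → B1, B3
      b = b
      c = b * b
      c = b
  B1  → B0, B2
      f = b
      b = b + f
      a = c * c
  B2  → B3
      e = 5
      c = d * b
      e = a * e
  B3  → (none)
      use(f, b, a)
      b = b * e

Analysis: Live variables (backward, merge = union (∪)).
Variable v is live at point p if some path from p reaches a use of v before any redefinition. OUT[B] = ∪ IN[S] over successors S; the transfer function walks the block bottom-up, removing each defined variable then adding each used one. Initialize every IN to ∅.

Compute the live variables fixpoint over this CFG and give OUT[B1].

Fixpoint table:
  B0:   IN={a, b, d, e, f}   OUT={a, b, c, d, e, f}
  B1:   IN={b, c, d, e}   OUT={a, b, d, e, f}
  B2:   IN={a, b, d, f}   OUT={a, b, e, f}
  B3:   IN={a, b, e, f}   OUT={}

Merge at B1: OUT[B1] = IN[B0] ⊔ IN[B2] = {a, b, d, e, f}

Answer: {a, b, d, e, f}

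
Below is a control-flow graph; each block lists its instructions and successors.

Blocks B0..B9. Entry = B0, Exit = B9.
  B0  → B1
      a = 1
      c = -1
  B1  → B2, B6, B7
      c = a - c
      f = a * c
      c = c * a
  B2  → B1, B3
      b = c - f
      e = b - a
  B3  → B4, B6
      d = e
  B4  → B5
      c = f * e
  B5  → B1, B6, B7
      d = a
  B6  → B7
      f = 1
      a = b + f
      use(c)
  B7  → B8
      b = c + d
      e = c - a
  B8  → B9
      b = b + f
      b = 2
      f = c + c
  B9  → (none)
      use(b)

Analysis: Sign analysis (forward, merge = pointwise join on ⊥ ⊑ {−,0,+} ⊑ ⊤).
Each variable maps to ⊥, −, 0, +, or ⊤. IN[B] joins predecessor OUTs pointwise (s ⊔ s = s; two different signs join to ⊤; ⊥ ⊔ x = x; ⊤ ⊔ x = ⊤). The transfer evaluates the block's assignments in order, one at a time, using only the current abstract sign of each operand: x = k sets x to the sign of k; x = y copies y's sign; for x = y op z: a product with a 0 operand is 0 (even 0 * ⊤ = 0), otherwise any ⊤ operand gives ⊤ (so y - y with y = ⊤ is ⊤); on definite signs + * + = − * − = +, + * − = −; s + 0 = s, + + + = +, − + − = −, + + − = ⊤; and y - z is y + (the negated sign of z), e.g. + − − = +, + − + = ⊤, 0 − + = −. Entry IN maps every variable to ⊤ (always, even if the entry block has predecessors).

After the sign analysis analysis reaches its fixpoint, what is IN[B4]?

Answer: {a: +, b: ⊤, c: ⊤, d: ⊤, e: ⊤, f: ⊤}

Derivation:
Converged values:
  B0:   IN=(all ⊤)   OUT={a:+, c:-; rest ⊤}
  B1:   IN={a:+; rest ⊤}   OUT={a:+; rest ⊤}
  B2:   IN={a:+; rest ⊤}   OUT={a:+; rest ⊤}
  B3:   IN={a:+; rest ⊤}   OUT={a:+; rest ⊤}
  B4:   IN={a:+; rest ⊤}   OUT={a:+; rest ⊤}
  B5:   IN={a:+; rest ⊤}   OUT={a:+, d:+; rest ⊤}
  B6:   IN={a:+; rest ⊤}   OUT={f:+; rest ⊤}
  B7:   IN=(all ⊤)   OUT=(all ⊤)
  B8:   IN=(all ⊤)   OUT={b:+; rest ⊤}
  B9:   IN={b:+; rest ⊤}   OUT={b:+; rest ⊤}

Merge at B4: IN[B4] = OUT[B3] = {a: +, b: ⊤, c: ⊤, d: ⊤, e: ⊤, f: ⊤}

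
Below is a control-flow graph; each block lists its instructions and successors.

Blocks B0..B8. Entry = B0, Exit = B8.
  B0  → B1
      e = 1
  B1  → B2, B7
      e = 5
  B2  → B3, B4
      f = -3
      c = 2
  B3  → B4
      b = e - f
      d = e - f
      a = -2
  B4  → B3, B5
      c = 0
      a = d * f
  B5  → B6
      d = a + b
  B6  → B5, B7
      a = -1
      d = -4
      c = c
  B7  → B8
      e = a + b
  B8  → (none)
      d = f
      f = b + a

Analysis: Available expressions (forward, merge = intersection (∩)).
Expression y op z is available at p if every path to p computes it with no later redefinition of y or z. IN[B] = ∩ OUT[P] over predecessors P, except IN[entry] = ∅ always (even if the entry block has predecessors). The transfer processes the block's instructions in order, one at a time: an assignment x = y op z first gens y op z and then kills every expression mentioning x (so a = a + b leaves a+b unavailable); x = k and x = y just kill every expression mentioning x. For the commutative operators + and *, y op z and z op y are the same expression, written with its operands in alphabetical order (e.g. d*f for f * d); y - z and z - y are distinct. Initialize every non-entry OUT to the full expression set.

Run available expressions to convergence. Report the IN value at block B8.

Converged values:
  B0: | IN={} | OUT={}
  B1: | IN={} | OUT={}
  B2: | IN={} | OUT={}
  B3: | IN={} | OUT={e-f}
  B4: | IN={} | OUT={d*f}
  B5: | IN={} | OUT={a+b}
  B6: | IN={a+b} | OUT={}
  B7: | IN={} | OUT={a+b}
  B8: | IN={a+b} | OUT={a+b}

Merge at B8: IN[B8] = OUT[B7] = {a+b}

Answer: {a+b}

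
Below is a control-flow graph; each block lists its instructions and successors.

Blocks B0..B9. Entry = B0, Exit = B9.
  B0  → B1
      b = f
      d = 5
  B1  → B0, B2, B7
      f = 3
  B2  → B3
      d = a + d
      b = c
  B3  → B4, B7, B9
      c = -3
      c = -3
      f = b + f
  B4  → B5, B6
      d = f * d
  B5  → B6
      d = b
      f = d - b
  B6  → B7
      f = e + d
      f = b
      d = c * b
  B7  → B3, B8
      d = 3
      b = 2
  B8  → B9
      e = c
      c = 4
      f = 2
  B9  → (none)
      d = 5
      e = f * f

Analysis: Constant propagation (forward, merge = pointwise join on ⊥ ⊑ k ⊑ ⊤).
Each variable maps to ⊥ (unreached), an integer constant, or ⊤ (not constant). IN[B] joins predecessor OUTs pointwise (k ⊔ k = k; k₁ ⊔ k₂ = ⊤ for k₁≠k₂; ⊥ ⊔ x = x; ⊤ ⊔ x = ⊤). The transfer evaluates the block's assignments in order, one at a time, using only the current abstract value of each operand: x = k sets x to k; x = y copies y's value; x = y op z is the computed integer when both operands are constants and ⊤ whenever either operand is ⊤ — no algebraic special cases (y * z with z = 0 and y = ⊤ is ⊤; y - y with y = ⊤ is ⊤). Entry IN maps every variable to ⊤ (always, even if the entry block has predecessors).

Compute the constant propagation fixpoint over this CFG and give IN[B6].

Answer: {a: ⊤, b: ⊤, c: -3, d: ⊤, e: ⊤, f: ⊤}

Trace:
Fixpoint table:
  B0: | IN=(all ⊤) | OUT={d:5; rest ⊤}
  B1: | IN={d:5; rest ⊤} | OUT={d:5, f:3; rest ⊤}
  B2: | IN={d:5, f:3; rest ⊤} | OUT={f:3; rest ⊤}
  B3: | IN=(all ⊤) | OUT={c:-3; rest ⊤}
  B4: | IN={c:-3; rest ⊤} | OUT={c:-3; rest ⊤}
  B5: | IN={c:-3; rest ⊤} | OUT={c:-3; rest ⊤}
  B6: | IN={c:-3; rest ⊤} | OUT={c:-3; rest ⊤}
  B7: | IN=(all ⊤) | OUT={b:2, d:3; rest ⊤}
  B8: | IN={b:2, d:3; rest ⊤} | OUT={b:2, c:4, d:3, f:2; rest ⊤}
  B9: | IN=(all ⊤) | OUT={d:5; rest ⊤}

Merge at B6: IN[B6] = OUT[B4] ⊔ OUT[B5] = {a: ⊤, b: ⊤, c: -3, d: ⊤, e: ⊤, f: ⊤}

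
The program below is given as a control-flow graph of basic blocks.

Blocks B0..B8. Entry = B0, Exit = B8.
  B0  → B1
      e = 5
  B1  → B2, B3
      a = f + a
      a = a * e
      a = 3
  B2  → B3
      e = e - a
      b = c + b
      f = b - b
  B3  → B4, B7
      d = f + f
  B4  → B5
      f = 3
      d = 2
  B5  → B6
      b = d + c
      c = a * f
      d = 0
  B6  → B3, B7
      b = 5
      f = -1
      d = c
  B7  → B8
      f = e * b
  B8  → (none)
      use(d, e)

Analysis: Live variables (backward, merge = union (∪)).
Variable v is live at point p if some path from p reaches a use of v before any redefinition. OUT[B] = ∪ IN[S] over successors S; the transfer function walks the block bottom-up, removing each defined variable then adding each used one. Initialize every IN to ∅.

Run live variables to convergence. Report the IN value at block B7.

Converged values:
  B0:  IN={a, b, c, f}  OUT={a, b, c, e, f}
  B1:  IN={a, b, c, e, f}  OUT={a, b, c, e, f}
  B2:  IN={a, b, c, e}  OUT={a, b, c, e, f}
  B3:  IN={a, b, c, e, f}  OUT={a, b, c, d, e}
  B4:  IN={a, c, e}  OUT={a, c, d, e, f}
  B5:  IN={a, c, d, e, f}  OUT={a, c, e}
  B6:  IN={a, c, e}  OUT={a, b, c, d, e, f}
  B7:  IN={b, d, e}  OUT={d, e}
  B8:  IN={d, e}  OUT={}

Merge at B7: OUT[B7] = IN[B8] = {d, e}
Applying B7's transfer function to that OUT value gives IN[B7] (row B7 above).

Answer: {b, d, e}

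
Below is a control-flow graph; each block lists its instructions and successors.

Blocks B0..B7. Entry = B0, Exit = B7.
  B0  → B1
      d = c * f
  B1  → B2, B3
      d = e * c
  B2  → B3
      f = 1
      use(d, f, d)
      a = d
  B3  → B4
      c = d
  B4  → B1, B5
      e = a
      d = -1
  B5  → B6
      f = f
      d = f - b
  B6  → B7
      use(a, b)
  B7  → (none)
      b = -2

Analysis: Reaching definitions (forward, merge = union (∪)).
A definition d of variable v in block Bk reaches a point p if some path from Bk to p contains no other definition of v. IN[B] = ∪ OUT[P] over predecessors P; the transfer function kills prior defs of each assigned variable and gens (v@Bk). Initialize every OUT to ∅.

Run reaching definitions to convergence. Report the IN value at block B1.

Answer: {a@B2, c@B3, d@B0, d@B4, e@B4, f@B2}

Derivation:
Fixpoint table:
  B0: | IN={} | OUT={d@B0}
  B1: | IN={a@B2, c@B3, d@B0, d@B4, e@B4, f@B2} | OUT={a@B2, c@B3, d@B1, e@B4, f@B2}
  B2: | IN={a@B2, c@B3, d@B1, e@B4, f@B2} | OUT={a@B2, c@B3, d@B1, e@B4, f@B2}
  B3: | IN={a@B2, c@B3, d@B1, e@B4, f@B2} | OUT={a@B2, c@B3, d@B1, e@B4, f@B2}
  B4: | IN={a@B2, c@B3, d@B1, e@B4, f@B2} | OUT={a@B2, c@B3, d@B4, e@B4, f@B2}
  B5: | IN={a@B2, c@B3, d@B4, e@B4, f@B2} | OUT={a@B2, c@B3, d@B5, e@B4, f@B5}
  B6: | IN={a@B2, c@B3, d@B5, e@B4, f@B5} | OUT={a@B2, c@B3, d@B5, e@B4, f@B5}
  B7: | IN={a@B2, c@B3, d@B5, e@B4, f@B5} | OUT={a@B2, b@B7, c@B3, d@B5, e@B4, f@B5}

Merge at B1: IN[B1] = OUT[B0] ⊔ OUT[B4] = {a@B2, c@B3, d@B0, d@B4, e@B4, f@B2}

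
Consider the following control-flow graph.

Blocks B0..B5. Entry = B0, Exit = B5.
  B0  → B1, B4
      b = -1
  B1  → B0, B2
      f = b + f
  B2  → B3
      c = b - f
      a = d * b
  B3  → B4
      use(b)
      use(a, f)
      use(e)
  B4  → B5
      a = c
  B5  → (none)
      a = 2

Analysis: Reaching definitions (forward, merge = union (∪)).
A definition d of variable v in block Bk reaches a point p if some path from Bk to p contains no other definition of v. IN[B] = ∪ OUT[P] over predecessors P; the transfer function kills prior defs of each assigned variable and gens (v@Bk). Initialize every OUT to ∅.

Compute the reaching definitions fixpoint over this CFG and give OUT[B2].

Answer: {a@B2, b@B0, c@B2, f@B1}

Working:
Converged values:
  B0: | IN={b@B0, f@B1} | OUT={b@B0, f@B1}
  B1: | IN={b@B0, f@B1} | OUT={b@B0, f@B1}
  B2: | IN={b@B0, f@B1} | OUT={a@B2, b@B0, c@B2, f@B1}
  B3: | IN={a@B2, b@B0, c@B2, f@B1} | OUT={a@B2, b@B0, c@B2, f@B1}
  B4: | IN={a@B2, b@B0, c@B2, f@B1} | OUT={a@B4, b@B0, c@B2, f@B1}
  B5: | IN={a@B4, b@B0, c@B2, f@B1} | OUT={a@B5, b@B0, c@B2, f@B1}

Merge at B2: IN[B2] = OUT[B1] = {b@B0, f@B1}
Applying B2's transfer function to that IN value gives OUT[B2] (row B2 above).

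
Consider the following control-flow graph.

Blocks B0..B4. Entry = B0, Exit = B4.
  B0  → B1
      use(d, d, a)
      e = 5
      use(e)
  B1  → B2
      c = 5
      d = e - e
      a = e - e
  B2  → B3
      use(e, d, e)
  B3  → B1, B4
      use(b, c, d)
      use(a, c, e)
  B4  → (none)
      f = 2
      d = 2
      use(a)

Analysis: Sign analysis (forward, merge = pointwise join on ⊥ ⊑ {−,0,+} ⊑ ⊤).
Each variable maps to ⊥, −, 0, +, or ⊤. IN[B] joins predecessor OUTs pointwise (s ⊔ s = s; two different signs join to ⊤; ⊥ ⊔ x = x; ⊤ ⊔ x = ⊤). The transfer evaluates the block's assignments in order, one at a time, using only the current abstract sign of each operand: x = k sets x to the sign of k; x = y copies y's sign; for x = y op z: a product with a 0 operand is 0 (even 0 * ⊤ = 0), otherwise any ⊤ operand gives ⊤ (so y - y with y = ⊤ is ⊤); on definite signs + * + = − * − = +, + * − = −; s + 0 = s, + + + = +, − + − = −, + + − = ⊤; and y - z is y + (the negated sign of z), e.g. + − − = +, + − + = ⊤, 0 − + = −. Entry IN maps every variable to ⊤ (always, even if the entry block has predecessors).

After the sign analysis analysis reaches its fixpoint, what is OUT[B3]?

Per-block solution:
  B0: | IN=(all ⊤) | OUT={e:+; rest ⊤}
  B1: | IN={e:+; rest ⊤} | OUT={c:+, e:+; rest ⊤}
  B2: | IN={c:+, e:+; rest ⊤} | OUT={c:+, e:+; rest ⊤}
  B3: | IN={c:+, e:+; rest ⊤} | OUT={c:+, e:+; rest ⊤}
  B4: | IN={c:+, e:+; rest ⊤} | OUT={c:+, d:+, e:+, f:+; rest ⊤}

Merge at B3: IN[B3] = OUT[B2] = {a: ⊤, b: ⊤, c: +, d: ⊤, e: +, f: ⊤}
Applying B3's transfer function to that IN value gives OUT[B3] (row B3 above).

Answer: {a: ⊤, b: ⊤, c: +, d: ⊤, e: +, f: ⊤}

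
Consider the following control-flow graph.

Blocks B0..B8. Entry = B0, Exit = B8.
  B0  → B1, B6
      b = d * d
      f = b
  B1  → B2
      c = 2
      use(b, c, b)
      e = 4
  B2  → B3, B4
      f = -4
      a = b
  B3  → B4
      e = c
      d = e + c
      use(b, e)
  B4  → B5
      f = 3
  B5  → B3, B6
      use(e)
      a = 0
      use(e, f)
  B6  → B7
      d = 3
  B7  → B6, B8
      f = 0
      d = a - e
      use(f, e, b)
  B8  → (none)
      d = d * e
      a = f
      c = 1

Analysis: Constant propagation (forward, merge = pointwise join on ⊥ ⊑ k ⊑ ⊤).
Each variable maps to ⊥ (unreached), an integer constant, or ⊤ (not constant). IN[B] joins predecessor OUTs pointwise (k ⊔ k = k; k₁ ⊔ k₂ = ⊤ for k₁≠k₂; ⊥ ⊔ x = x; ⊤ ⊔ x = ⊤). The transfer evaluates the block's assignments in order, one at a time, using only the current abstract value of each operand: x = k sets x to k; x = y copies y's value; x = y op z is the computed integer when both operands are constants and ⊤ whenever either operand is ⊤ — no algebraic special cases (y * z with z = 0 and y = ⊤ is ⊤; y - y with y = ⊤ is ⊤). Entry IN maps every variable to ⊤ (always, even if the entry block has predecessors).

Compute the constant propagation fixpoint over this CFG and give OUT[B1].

Answer: {a: ⊤, b: ⊤, c: 2, d: ⊤, e: 4, f: ⊤}

Trace:
Per-block solution:
  B0:  IN=(all ⊤)  OUT=(all ⊤)
  B1:  IN=(all ⊤)  OUT={c:2, e:4; rest ⊤}
  B2:  IN={c:2, e:4; rest ⊤}  OUT={c:2, e:4, f:-4; rest ⊤}
  B3:  IN={c:2; rest ⊤}  OUT={c:2, d:4, e:2; rest ⊤}
  B4:  IN={c:2; rest ⊤}  OUT={c:2, f:3; rest ⊤}
  B5:  IN={c:2, f:3; rest ⊤}  OUT={a:0, c:2, f:3; rest ⊤}
  B6:  IN=(all ⊤)  OUT={d:3; rest ⊤}
  B7:  IN={d:3; rest ⊤}  OUT={f:0; rest ⊤}
  B8:  IN={f:0; rest ⊤}  OUT={a:0, c:1, f:0; rest ⊤}

Merge at B1: IN[B1] = OUT[B0] = {a: ⊤, b: ⊤, c: ⊤, d: ⊤, e: ⊤, f: ⊤}
Applying B1's transfer function to that IN value gives OUT[B1] (row B1 above).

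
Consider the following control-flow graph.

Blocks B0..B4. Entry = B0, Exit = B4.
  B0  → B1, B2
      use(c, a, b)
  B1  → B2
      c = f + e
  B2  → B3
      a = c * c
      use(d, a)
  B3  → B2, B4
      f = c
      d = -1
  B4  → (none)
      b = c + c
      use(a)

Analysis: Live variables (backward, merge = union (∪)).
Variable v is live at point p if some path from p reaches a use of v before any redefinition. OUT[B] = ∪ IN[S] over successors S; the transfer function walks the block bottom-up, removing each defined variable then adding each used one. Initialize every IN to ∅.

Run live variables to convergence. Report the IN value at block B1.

Fixpoint table:
  B0:  IN={a, b, c, d, e, f}  OUT={c, d, e, f}
  B1:  IN={d, e, f}  OUT={c, d}
  B2:  IN={c, d}  OUT={a, c}
  B3:  IN={a, c}  OUT={a, c, d}
  B4:  IN={a, c}  OUT={}

Merge at B1: OUT[B1] = IN[B2] = {c, d}
Applying B1's transfer function to that OUT value gives IN[B1] (row B1 above).

Answer: {d, e, f}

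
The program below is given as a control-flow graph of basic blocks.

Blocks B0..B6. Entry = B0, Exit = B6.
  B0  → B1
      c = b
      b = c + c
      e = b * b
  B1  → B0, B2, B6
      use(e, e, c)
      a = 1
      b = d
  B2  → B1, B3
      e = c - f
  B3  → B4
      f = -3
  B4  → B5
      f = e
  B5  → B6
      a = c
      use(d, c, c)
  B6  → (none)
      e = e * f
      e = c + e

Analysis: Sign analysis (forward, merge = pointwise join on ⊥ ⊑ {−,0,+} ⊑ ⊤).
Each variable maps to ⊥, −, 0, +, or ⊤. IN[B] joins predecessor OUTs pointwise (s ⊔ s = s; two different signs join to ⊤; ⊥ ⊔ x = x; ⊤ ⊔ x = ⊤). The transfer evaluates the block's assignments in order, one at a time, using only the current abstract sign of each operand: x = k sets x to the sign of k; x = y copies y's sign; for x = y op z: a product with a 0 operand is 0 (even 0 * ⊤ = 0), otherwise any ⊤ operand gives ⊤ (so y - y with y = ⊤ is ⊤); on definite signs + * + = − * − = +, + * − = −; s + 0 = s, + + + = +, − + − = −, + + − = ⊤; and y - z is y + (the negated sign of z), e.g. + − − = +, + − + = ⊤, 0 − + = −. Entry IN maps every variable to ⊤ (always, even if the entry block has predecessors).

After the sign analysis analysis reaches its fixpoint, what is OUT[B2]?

Per-block solution:
  B0:   IN=(all ⊤)   OUT=(all ⊤)
  B1:   IN=(all ⊤)   OUT={a:+; rest ⊤}
  B2:   IN={a:+; rest ⊤}   OUT={a:+; rest ⊤}
  B3:   IN={a:+; rest ⊤}   OUT={a:+, f:-; rest ⊤}
  B4:   IN={a:+, f:-; rest ⊤}   OUT={a:+; rest ⊤}
  B5:   IN={a:+; rest ⊤}   OUT=(all ⊤)
  B6:   IN=(all ⊤)   OUT=(all ⊤)

Merge at B2: IN[B2] = OUT[B1] = {a: +, b: ⊤, c: ⊤, d: ⊤, e: ⊤, f: ⊤}
Applying B2's transfer function to that IN value gives OUT[B2] (row B2 above).

Answer: {a: +, b: ⊤, c: ⊤, d: ⊤, e: ⊤, f: ⊤}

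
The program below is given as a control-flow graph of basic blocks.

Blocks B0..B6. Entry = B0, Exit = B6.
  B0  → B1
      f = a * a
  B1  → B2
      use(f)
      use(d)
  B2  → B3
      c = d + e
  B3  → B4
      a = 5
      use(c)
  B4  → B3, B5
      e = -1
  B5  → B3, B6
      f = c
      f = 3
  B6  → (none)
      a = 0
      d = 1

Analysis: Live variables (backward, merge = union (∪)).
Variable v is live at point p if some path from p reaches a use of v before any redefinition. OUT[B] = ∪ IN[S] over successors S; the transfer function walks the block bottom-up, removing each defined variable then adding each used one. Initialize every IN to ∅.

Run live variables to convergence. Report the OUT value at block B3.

Converged values:
  B0: | IN={a, d, e} | OUT={d, e, f}
  B1: | IN={d, e, f} | OUT={d, e}
  B2: | IN={d, e} | OUT={c}
  B3: | IN={c} | OUT={c}
  B4: | IN={c} | OUT={c}
  B5: | IN={c} | OUT={c}
  B6: | IN={} | OUT={}

Merge at B3: OUT[B3] = IN[B4] = {c}

Answer: {c}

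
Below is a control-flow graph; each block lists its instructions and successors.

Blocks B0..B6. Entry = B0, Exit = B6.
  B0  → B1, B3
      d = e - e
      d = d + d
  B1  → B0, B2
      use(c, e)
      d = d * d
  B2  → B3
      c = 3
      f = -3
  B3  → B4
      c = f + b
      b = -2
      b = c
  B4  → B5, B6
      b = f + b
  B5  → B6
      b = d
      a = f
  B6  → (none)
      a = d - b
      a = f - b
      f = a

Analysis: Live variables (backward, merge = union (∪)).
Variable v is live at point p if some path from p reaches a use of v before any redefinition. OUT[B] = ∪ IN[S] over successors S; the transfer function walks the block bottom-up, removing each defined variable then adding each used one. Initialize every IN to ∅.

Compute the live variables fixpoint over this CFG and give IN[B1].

Answer: {b, c, d, e, f}

Working:
Fixpoint table:
  B0:  IN={b, c, e, f}  OUT={b, c, d, e, f}
  B1:  IN={b, c, d, e, f}  OUT={b, c, d, e, f}
  B2:  IN={b, d}  OUT={b, d, f}
  B3:  IN={b, d, f}  OUT={b, d, f}
  B4:  IN={b, d, f}  OUT={b, d, f}
  B5:  IN={d, f}  OUT={b, d, f}
  B6:  IN={b, d, f}  OUT={}

Merge at B1: OUT[B1] = IN[B0] ⊔ IN[B2] = {b, c, d, e, f}
Applying B1's transfer function to that OUT value gives IN[B1] (row B1 above).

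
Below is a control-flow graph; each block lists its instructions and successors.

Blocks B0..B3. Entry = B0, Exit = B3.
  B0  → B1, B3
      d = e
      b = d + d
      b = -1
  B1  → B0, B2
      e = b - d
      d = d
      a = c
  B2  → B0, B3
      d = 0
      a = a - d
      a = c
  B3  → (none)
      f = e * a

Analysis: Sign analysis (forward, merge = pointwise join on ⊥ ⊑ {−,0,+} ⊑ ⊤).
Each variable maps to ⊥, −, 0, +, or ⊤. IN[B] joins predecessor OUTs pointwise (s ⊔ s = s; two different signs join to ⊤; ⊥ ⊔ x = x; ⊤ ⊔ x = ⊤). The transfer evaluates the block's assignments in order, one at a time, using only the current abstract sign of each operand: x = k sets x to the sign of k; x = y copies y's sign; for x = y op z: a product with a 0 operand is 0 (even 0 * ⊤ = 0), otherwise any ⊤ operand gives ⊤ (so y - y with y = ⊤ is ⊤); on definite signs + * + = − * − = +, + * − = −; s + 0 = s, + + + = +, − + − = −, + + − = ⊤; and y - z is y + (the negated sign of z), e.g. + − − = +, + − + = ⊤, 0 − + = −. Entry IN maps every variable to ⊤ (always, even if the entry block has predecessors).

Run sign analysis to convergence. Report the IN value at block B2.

Fixpoint table:
  B0:   IN=(all ⊤)   OUT={b:-; rest ⊤}
  B1:   IN={b:-; rest ⊤}   OUT={b:-; rest ⊤}
  B2:   IN={b:-; rest ⊤}   OUT={b:-, d:0; rest ⊤}
  B3:   IN={b:-; rest ⊤}   OUT={b:-; rest ⊤}

Merge at B2: IN[B2] = OUT[B1] = {a: ⊤, b: -, c: ⊤, d: ⊤, e: ⊤, f: ⊤}

Answer: {a: ⊤, b: -, c: ⊤, d: ⊤, e: ⊤, f: ⊤}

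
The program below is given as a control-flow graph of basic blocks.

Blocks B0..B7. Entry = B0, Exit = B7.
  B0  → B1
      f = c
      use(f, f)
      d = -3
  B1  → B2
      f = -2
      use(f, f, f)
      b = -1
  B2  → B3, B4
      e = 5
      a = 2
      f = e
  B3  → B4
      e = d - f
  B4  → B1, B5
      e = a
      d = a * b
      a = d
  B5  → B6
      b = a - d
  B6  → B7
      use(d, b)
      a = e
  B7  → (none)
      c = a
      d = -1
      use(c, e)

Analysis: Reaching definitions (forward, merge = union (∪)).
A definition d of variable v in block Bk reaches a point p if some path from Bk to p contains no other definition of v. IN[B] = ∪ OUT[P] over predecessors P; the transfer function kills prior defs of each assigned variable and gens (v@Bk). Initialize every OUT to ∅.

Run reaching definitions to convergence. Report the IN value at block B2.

Answer: {a@B4, b@B1, d@B0, d@B4, e@B4, f@B1}

Derivation:
Converged values:
  B0: | IN={} | OUT={d@B0, f@B0}
  B1: | IN={a@B4, b@B1, d@B0, d@B4, e@B4, f@B0, f@B2} | OUT={a@B4, b@B1, d@B0, d@B4, e@B4, f@B1}
  B2: | IN={a@B4, b@B1, d@B0, d@B4, e@B4, f@B1} | OUT={a@B2, b@B1, d@B0, d@B4, e@B2, f@B2}
  B3: | IN={a@B2, b@B1, d@B0, d@B4, e@B2, f@B2} | OUT={a@B2, b@B1, d@B0, d@B4, e@B3, f@B2}
  B4: | IN={a@B2, b@B1, d@B0, d@B4, e@B2, e@B3, f@B2} | OUT={a@B4, b@B1, d@B4, e@B4, f@B2}
  B5: | IN={a@B4, b@B1, d@B4, e@B4, f@B2} | OUT={a@B4, b@B5, d@B4, e@B4, f@B2}
  B6: | IN={a@B4, b@B5, d@B4, e@B4, f@B2} | OUT={a@B6, b@B5, d@B4, e@B4, f@B2}
  B7: | IN={a@B6, b@B5, d@B4, e@B4, f@B2} | OUT={a@B6, b@B5, c@B7, d@B7, e@B4, f@B2}

Merge at B2: IN[B2] = OUT[B1] = {a@B4, b@B1, d@B0, d@B4, e@B4, f@B1}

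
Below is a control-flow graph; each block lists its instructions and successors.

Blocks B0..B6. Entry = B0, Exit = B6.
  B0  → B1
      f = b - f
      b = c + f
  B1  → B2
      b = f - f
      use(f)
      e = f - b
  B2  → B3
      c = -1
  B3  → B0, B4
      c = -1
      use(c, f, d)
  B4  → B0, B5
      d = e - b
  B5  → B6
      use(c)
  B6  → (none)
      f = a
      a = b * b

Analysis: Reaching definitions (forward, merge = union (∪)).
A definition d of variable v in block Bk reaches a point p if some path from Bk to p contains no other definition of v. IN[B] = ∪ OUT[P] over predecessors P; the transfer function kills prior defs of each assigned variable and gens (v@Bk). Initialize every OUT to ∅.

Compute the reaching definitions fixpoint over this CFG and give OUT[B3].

Answer: {b@B1, c@B3, d@B4, e@B1, f@B0}

Derivation:
Converged values:
  B0: | IN={b@B1, c@B3, d@B4, e@B1, f@B0} | OUT={b@B0, c@B3, d@B4, e@B1, f@B0}
  B1: | IN={b@B0, c@B3, d@B4, e@B1, f@B0} | OUT={b@B1, c@B3, d@B4, e@B1, f@B0}
  B2: | IN={b@B1, c@B3, d@B4, e@B1, f@B0} | OUT={b@B1, c@B2, d@B4, e@B1, f@B0}
  B3: | IN={b@B1, c@B2, d@B4, e@B1, f@B0} | OUT={b@B1, c@B3, d@B4, e@B1, f@B0}
  B4: | IN={b@B1, c@B3, d@B4, e@B1, f@B0} | OUT={b@B1, c@B3, d@B4, e@B1, f@B0}
  B5: | IN={b@B1, c@B3, d@B4, e@B1, f@B0} | OUT={b@B1, c@B3, d@B4, e@B1, f@B0}
  B6: | IN={b@B1, c@B3, d@B4, e@B1, f@B0} | OUT={a@B6, b@B1, c@B3, d@B4, e@B1, f@B6}

Merge at B3: IN[B3] = OUT[B2] = {b@B1, c@B2, d@B4, e@B1, f@B0}
Applying B3's transfer function to that IN value gives OUT[B3] (row B3 above).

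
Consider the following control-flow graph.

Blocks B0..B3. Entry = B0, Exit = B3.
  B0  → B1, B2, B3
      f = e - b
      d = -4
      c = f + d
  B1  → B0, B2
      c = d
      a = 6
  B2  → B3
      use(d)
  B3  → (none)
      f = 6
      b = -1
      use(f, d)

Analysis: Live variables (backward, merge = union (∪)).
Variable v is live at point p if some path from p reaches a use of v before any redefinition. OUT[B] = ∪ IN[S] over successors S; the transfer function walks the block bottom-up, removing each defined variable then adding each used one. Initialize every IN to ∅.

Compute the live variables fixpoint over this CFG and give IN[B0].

Per-block solution:
  B0:   IN={b, e}   OUT={b, d, e}
  B1:   IN={b, d, e}   OUT={b, d, e}
  B2:   IN={d}   OUT={d}
  B3:   IN={d}   OUT={}

Merge at B0: OUT[B0] = IN[B1] ⊔ IN[B2] ⊔ IN[B3] = {b, d, e}
Applying B0's transfer function to that OUT value gives IN[B0] (row B0 above).

Answer: {b, e}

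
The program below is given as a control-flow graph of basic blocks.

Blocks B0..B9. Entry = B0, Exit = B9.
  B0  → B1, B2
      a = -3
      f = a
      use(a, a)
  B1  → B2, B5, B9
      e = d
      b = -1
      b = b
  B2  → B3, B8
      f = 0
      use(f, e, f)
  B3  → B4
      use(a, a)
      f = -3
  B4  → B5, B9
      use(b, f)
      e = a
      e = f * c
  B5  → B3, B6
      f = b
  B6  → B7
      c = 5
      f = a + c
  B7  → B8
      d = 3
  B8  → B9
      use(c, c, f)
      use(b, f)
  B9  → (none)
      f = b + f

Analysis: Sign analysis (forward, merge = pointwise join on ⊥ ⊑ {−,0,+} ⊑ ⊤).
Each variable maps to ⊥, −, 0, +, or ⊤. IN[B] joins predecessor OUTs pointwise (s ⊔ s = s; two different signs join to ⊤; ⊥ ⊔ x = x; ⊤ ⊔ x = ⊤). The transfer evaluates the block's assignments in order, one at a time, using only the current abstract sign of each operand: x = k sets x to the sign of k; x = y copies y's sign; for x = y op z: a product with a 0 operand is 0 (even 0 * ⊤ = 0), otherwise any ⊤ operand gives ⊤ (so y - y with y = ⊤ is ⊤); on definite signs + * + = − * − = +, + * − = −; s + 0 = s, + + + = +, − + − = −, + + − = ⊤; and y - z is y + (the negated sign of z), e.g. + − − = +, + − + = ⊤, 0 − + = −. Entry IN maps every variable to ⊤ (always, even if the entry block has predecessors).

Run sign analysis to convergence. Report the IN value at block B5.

Answer: {a: -, b: ⊤, c: ⊤, d: ⊤, e: ⊤, f: -}

Working:
Fixpoint table:
  B0:  IN=(all ⊤)  OUT={a:-, f:-; rest ⊤}
  B1:  IN={a:-, f:-; rest ⊤}  OUT={a:-, b:-, f:-; rest ⊤}
  B2:  IN={a:-, f:-; rest ⊤}  OUT={a:-, f:0; rest ⊤}
  B3:  IN={a:-; rest ⊤}  OUT={a:-, f:-; rest ⊤}
  B4:  IN={a:-, f:-; rest ⊤}  OUT={a:-, f:-; rest ⊤}
  B5:  IN={a:-, f:-; rest ⊤}  OUT={a:-; rest ⊤}
  B6:  IN={a:-; rest ⊤}  OUT={a:-, c:+; rest ⊤}
  B7:  IN={a:-, c:+; rest ⊤}  OUT={a:-, c:+, d:+; rest ⊤}
  B8:  IN={a:-; rest ⊤}  OUT={a:-; rest ⊤}
  B9:  IN={a:-; rest ⊤}  OUT={a:-; rest ⊤}

Merge at B5: IN[B5] = OUT[B1] ⊔ OUT[B4] = {a: -, b: ⊤, c: ⊤, d: ⊤, e: ⊤, f: -}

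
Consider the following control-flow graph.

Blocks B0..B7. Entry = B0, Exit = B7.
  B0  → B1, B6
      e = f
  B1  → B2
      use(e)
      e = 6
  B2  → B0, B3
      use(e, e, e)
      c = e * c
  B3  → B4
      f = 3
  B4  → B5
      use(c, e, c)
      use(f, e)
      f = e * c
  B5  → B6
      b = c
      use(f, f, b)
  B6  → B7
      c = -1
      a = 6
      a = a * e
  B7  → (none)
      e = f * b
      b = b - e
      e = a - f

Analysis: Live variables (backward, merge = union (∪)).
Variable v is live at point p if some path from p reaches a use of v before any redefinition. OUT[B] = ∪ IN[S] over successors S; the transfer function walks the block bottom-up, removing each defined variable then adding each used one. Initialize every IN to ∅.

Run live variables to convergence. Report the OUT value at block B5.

Answer: {b, e, f}

Working:
Fixpoint table:
  B0:   IN={b, c, f}   OUT={b, c, e, f}
  B1:   IN={b, c, e, f}   OUT={b, c, e, f}
  B2:   IN={b, c, e, f}   OUT={b, c, e, f}
  B3:   IN={c, e}   OUT={c, e, f}
  B4:   IN={c, e, f}   OUT={c, e, f}
  B5:   IN={c, e, f}   OUT={b, e, f}
  B6:   IN={b, e, f}   OUT={a, b, f}
  B7:   IN={a, b, f}   OUT={}

Merge at B5: OUT[B5] = IN[B6] = {b, e, f}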